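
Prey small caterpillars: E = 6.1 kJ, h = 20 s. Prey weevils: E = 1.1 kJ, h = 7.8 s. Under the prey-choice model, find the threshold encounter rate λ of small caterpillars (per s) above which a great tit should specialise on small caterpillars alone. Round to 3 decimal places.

The zero-one rule: include weevils iff E₂/h₂ > λE₁/(1+λh₁). Equality gives the switch point.
λE₁h₂ = E₂ + λE₂h₁ ⇒ λ = E₂/(E₁h₂ − E₂h₁) = 1.1/(47.58 − 22) = 0.043 per s.

0.043 per s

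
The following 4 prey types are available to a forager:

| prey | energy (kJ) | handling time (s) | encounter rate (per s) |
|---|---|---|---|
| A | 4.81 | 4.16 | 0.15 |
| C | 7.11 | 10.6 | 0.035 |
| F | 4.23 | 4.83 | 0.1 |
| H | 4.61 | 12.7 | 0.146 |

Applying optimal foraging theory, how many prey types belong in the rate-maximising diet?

E/h in descending order: A 1.16, F 0.876, C 0.671, H 0.363 kJ/s. The optimal diet is the largest prefix of this list for which every included type satisfies E_i/h_i > R on the types above it.
Rate on top 1: 0.4443. F: 0.876 > 0.4443 → include.
Rate on top 2: 0.5432. C: 0.671 > 0.5432 → include.
Rate on top 3: 0.5623. H: 0.363 < 0.5623 → exclude; stop.
Optimal diet: A, F, C — 3 of 4 types.

3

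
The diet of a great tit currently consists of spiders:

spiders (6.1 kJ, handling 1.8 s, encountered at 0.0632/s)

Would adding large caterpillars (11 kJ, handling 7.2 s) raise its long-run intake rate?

On spiders alone, R = ΣλE/(1+Σλh) = 0.3855/1.114 = 0.3461 kJ/s.
large caterpillars: E/h = 11/7.2 = 1.528 kJ/s.
Since 1.528 > R, including large caterpillars increases the long-run rate.

Yes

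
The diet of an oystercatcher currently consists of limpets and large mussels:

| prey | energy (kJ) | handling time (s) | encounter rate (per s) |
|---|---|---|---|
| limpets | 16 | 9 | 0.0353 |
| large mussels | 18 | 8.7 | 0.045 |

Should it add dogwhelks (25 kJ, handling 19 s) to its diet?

Yes

On limpets and large mussels alone, R = ΣλE/(1+Σλh) = 1.375/1.709 = 0.8044 kJ/s.
Profitability of dogwhelks: 25/19 = 1.316 kJ/s.
Since 1.316 > R, including dogwhelks increases the long-run rate.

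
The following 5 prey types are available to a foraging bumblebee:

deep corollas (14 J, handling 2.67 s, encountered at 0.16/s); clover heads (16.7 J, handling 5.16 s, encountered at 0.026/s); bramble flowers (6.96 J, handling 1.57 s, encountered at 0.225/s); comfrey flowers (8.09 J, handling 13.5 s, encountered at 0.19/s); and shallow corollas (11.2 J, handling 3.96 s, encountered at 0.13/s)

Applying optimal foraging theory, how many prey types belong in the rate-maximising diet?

E/h in descending order: deep corollas 5.24, bramble flowers 4.43, clover heads 3.24, shallow corollas 2.83, comfrey flowers 0.599 J/s. The optimal diet is the largest prefix of this list for which every included type satisfies E_i/h_i > R on the types above it.
Rate on top 1: 1.57. bramble flowers: 4.43 > 1.57 → include.
Rate on top 2: 2.138. clover heads: 3.24 > 2.138 → include.
Rate on top 3: 2.215. shallow corollas: 2.83 > 2.215 → include.
Rate on top 4: 2.345. comfrey flowers: 0.599 < 2.345 → exclude; stop.
Optimal diet: deep corollas, bramble flowers, clover heads, shallow corollas — 4 of 5 types.

4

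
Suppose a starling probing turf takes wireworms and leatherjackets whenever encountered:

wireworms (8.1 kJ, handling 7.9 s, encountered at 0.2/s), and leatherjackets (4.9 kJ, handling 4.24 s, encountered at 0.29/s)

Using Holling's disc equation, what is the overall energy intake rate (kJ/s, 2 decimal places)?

R = (0.2×8.1 + 0.29×4.9) / (1 + 0.2×7.9 + 0.29×4.24) = 3.041/3.81 = 0.7982 kJ/s.

0.80 kJ/s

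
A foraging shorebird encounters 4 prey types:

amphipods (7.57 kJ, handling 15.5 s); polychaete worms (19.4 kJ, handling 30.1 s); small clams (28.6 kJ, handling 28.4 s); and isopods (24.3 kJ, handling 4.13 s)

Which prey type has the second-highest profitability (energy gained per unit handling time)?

In descending order of E/h:
isopods: 24.3/4.13 = 5.88 kJ/s
small clams: 28.6/28.4 = 1.01 kJ/s
polychaete worms: 19.4/30.1 = 0.645 kJ/s
amphipods: 7.57/15.5 = 0.488 kJ/s

small clams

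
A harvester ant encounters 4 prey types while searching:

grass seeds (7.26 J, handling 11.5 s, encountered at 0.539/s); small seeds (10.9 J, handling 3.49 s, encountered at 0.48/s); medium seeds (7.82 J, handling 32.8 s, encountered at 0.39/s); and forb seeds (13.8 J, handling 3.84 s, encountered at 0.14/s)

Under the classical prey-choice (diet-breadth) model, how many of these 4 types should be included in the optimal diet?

Profitabilities (E/h, J/s): forb seeds 3.59, small seeds 3.12, grass seeds 0.631, medium seeds 0.238. Add prey in this order while the next type's profitability exceeds the intake rate on those already taken.
Rate on top 1: 1.257. small seeds: 3.12 > 1.257 → include.
Rate on top 2: 2.23. grass seeds: 0.631 < 2.23 → exclude; stop.
Optimal diet: forb seeds, small seeds — 2 of 4 types.

2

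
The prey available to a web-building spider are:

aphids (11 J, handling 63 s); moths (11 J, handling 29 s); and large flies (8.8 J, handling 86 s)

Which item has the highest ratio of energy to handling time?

moths

In descending order of E/h:
moths: 11/29 = 0.379 J/s
aphids: 11/63 = 0.175 J/s
large flies: 8.8/86 = 0.102 J/s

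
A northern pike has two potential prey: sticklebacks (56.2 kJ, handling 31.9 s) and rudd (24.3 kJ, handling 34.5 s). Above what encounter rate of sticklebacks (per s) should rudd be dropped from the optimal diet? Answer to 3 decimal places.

The zero-one rule: include rudd iff E₂/h₂ > λE₁/(1+λh₁). Equality gives the switch point.
λE₁h₂ = E₂ + λE₂h₁ ⇒ λ = E₂/(E₁h₂ − E₂h₁) = 24.3/(1939 − 775.2) = 0.02088 per s.

0.021 per s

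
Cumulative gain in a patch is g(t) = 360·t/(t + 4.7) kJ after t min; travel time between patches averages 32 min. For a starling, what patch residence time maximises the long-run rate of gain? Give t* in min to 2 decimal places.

12.26 min

By the marginal value theorem, leave when the instantaneous gain rate g'(t) equals the habitat-wide average g(t)/(T + t).
g'(t) = 360·4.7/(t + 4.7)². Setting 360·4.7/(t+4.7)² = 360t/[(t+4.7)(32+t)] gives 4.7(32+t) = t(t+4.7), so t² = 4.7×32 = 150.4.
t* = √150.4 = 12.26 min.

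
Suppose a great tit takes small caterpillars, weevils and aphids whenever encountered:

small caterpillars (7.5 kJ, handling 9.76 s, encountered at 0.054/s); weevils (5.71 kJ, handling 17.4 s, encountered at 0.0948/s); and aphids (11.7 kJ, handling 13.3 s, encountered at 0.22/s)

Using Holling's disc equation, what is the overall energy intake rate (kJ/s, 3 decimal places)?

R = (0.054×7.5 + 0.0948×5.71 + 0.22×11.7) / (1 + 0.054×9.76 + 0.0948×17.4 + 0.22×13.3) = 3.52/6.103 = 0.5769 kJ/s.

0.577 kJ/s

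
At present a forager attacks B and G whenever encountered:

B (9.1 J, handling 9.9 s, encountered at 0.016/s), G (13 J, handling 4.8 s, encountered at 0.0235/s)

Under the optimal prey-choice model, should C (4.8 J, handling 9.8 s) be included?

Yes

On B and G alone, R = ΣλE/(1+Σλh) = 0.4511/1.271 = 0.3549 J/s.
C: E/h = 4.8/9.8 = 0.4898 J/s.
0.4898 > 0.3549, so adding C raises the average — include it.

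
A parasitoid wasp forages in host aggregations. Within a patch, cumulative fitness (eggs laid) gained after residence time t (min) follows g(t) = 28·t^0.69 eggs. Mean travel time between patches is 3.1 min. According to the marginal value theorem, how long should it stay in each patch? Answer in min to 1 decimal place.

6.9 min

Optimal t* satisfies g'(t*) = g(t*)/(T + t*).
g'(t) = 0.69·28·t^-0.31. Setting 0.69·28·t^-0.31 = 28·t^0.69/(3.1+t) gives 0.69(3.1+t) = t, so 0.31·t = 0.69×3.1.
t* = 0.69×3.1/0.31 = 6.9 min.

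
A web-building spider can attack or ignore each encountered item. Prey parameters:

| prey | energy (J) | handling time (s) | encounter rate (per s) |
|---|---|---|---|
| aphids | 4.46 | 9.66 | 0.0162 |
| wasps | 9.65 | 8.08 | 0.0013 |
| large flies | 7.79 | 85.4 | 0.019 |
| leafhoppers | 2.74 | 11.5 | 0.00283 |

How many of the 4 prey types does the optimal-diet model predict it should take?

E/h in descending order: wasps 1.19, aphids 0.462, leafhoppers 0.238, large flies 0.0912 J/s. The optimal diet is the largest prefix of this list for which every included type satisfies E_i/h_i > R on the types above it.
Rate on top 1: 0.01241. aphids: 0.462 > 0.01241 → include.
Rate on top 2: 0.07266. leafhoppers: 0.238 > 0.07266 → include.
Rate on top 3: 0.07716. large flies: 0.0912 > 0.07716 → include.
Optimal diet: wasps, aphids, leafhoppers, large flies — 4 of 4 types.

4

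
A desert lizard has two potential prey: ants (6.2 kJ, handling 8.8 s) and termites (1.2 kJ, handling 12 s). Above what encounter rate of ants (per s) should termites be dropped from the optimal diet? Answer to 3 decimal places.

0.019 per s

At the threshold, the rate on ants alone equals the profitability of termites: λ·6.2/(1 + λ·8.8) = 1.2/12 = 0.1.
Rearranging, λ(6.2 − 0.1×8.8) = 0.1, so λ = 0.1/5.32 = 0.0188 per s.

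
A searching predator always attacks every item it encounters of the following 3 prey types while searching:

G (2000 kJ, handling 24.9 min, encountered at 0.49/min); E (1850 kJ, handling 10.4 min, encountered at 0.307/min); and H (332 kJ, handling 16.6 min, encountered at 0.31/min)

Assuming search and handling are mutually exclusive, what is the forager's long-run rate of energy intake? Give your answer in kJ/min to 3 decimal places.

R = (0.49×2000 + 0.307×1850 + 0.31×332) / (1 + 0.49×24.9 + 0.307×10.4 + 0.31×16.6) = 1651/21.54 = 76.64 kJ/min.

76.643 kJ/min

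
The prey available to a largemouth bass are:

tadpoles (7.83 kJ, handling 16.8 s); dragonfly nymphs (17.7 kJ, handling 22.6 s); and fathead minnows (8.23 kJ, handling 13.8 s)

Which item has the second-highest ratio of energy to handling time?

In descending order of E/h:
dragonfly nymphs: 17.7/22.6 = 0.783 kJ/s
fathead minnows: 8.23/13.8 = 0.596 kJ/s
tadpoles: 7.83/16.8 = 0.466 kJ/s

fathead minnows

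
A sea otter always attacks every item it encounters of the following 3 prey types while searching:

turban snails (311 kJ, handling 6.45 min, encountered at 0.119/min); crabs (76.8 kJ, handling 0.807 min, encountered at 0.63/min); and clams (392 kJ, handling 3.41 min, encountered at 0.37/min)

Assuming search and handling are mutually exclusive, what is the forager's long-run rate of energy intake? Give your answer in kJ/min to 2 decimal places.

R = (0.119×311 + 0.63×76.8 + 0.37×392) / (1 + 0.119×6.45 + 0.63×0.807 + 0.37×3.41) = 230.4/3.538 = 65.14 kJ/min.

65.14 kJ/min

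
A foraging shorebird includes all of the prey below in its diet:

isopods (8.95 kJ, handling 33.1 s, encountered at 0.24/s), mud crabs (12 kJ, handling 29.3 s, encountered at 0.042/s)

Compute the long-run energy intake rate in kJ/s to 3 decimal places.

0.261 kJ/s

R = Σλ_iE_i / (1 + Σλ_ih_i)
Numerator: 0.24×8.95 + 0.042×12 = 2.652
Denominator: 1 + 0.24×33.1 + 0.042×29.3 = 10.17
R = 2.652/10.17 = 0.2606 kJ/s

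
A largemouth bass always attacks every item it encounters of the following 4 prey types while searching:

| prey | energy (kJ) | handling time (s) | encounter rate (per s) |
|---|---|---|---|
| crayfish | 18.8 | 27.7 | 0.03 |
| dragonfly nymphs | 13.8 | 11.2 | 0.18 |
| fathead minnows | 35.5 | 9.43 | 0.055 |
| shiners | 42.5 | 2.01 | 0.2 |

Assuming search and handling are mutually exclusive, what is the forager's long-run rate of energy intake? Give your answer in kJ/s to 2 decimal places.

2.83 kJ/s

Energy encountered per unit search time: 0.03×18.8 + 0.18×13.8 + 0.055×35.5 + 0.2×42.5 = 13.5 kJ/s.
Handling time per unit search time: 0.03×27.7 + 0.18×11.2 + 0.055×9.43 + 0.2×2.01 = 3.768.
Rate = 13.5/(1 + 3.768) = 2.832 kJ/s.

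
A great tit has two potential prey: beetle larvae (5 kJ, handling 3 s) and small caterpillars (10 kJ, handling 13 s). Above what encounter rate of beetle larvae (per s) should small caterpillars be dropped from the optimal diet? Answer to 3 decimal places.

0.286 per s

At the threshold, the rate on beetle larvae alone equals the profitability of small caterpillars: λ·5/(1 + λ·3) = 10/13 = 0.7692.
Rearranging, λ(5 − 0.7692×3) = 0.7692, so λ = 0.7692/2.692 = 0.2857 per s.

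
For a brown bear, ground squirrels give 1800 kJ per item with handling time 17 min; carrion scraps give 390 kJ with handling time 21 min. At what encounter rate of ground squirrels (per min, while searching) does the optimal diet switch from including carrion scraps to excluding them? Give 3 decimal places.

The zero-one rule: include carrion scraps iff E₂/h₂ > λE₁/(1+λh₁). Equality gives the switch point.
λE₁h₂ = E₂ + λE₂h₁ ⇒ λ = E₂/(E₁h₂ − E₂h₁) = 390/(3.78e+04 − 6630) = 0.01251 per min.

0.013 per min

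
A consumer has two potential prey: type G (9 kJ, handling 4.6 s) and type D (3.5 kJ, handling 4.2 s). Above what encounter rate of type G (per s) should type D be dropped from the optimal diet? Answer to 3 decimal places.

0.161 per s

The zero-one rule: include type D iff E₂/h₂ > λE₁/(1+λh₁). Equality gives the switch point.
λE₁h₂ = E₂ + λE₂h₁ ⇒ λ = E₂/(E₁h₂ − E₂h₁) = 3.5/(37.8 − 16.1) = 0.1613 per s.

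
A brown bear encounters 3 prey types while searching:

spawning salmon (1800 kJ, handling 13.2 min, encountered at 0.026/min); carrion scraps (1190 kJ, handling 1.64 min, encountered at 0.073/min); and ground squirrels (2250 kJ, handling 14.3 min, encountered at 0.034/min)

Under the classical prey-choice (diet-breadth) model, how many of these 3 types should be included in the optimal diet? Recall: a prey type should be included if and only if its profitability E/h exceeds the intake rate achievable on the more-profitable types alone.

Rank by E/h (kJ/min): carrion scraps 726, ground squirrels 157, spawning salmon 136. Include each in turn until the next type's E/h falls below the running intake rate.
Rate on top 1: 77.58. ground squirrels: 157 > 77.58 → include.
Rate on top 2: 101.7. spawning salmon: 136 > 101.7 → include.
Optimal diet: carrion scraps, ground squirrels, spawning salmon — 3 of 3 types.

3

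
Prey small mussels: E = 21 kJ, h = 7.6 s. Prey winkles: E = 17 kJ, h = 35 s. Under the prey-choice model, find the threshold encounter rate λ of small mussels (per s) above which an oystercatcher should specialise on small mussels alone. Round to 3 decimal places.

0.028 per s

Drop winkles once their profitability E₂/h₂ falls below the rate achievable on small mussels alone: E₂/h₂ = λE₁/(1 + λh₁).
Solve for λ: λE₁h₂ = E₂(1 + λh₁) → λ(E₁h₂ − E₂h₁) = E₂ → λ = E₂/(E₁h₂ − E₂h₁).
λ = 17/(21×35 − 17×7.6) = 17/605.8 = 0.02806 per s.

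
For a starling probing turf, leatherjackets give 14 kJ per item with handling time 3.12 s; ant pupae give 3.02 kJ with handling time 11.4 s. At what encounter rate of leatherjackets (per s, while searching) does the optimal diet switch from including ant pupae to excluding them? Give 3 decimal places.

Drop ant pupae once their profitability E₂/h₂ falls below the rate achievable on leatherjackets alone: E₂/h₂ = λE₁/(1 + λh₁).
Solve for λ: λE₁h₂ = E₂(1 + λh₁) → λ(E₁h₂ − E₂h₁) = E₂ → λ = E₂/(E₁h₂ − E₂h₁).
λ = 3.02/(14×11.4 − 3.02×3.12) = 3.02/150.2 = 0.02011 per s.

0.020 per s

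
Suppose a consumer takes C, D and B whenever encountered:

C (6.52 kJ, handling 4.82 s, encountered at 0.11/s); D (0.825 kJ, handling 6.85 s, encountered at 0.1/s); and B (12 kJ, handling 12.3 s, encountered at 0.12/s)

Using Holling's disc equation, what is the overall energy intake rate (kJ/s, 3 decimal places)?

Energy encountered per unit search time: 0.11×6.52 + 0.1×0.825 + 0.12×12 = 2.24 kJ/s.
Handling time per unit search time: 0.11×4.82 + 0.1×6.85 + 0.12×12.3 = 2.691.
Rate = 2.24/(1 + 2.691) = 0.6068 kJ/s.

0.607 kJ/s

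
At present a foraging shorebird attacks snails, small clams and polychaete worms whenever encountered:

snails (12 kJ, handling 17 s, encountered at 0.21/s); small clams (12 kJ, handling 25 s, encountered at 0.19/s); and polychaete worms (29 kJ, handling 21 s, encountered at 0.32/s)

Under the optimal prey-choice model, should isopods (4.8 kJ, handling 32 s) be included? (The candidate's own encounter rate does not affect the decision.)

No

Current rate: (0.21×12 + 0.19×12 + 0.32×29)/(1 + 0.21×17 + 0.19×25 + 0.32×21) = 0.8778 kJ/s.
isopods: E/h = 4.8/32 = 0.15 kJ/s.
0.15 < 0.8778, so adding isopods would lower the average — exclude it.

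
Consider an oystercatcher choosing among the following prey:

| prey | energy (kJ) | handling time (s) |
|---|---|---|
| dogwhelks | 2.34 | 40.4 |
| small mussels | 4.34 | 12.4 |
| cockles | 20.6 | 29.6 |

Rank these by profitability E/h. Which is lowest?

dogwhelks

In descending order of E/h:
cockles: 20.6/29.6 = 0.696 kJ/s
small mussels: 4.34/12.4 = 0.35 kJ/s
dogwhelks: 2.34/40.4 = 0.0579 kJ/s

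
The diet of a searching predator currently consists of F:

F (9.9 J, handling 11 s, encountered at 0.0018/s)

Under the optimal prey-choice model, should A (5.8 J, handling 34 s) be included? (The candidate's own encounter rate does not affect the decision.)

Current rate: (0.0018×9.9)/(1 + 0.0018×11) = 0.01747 J/s.
Profitability of A: 5.8/34 = 0.1706 J/s.
Since 0.1706 > R, including A increases the long-run rate.

Yes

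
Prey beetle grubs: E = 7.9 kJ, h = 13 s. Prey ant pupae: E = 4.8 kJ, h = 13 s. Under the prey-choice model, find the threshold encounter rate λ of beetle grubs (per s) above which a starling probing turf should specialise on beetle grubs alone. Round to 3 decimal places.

Drop ant pupae once their profitability E₂/h₂ falls below the rate achievable on beetle grubs alone: E₂/h₂ = λE₁/(1 + λh₁).
Solve for λ: λE₁h₂ = E₂(1 + λh₁) → λ(E₁h₂ − E₂h₁) = E₂ → λ = E₂/(E₁h₂ − E₂h₁).
λ = 4.8/(7.9×13 − 4.8×13) = 4.8/40.3 = 0.1191 per s.

0.119 per s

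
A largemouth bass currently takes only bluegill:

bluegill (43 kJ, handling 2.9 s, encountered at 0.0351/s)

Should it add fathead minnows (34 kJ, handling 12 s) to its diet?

Yes

Current rate: (0.0351×43)/(1 + 0.0351×2.9) = 1.37 kJ/s.
fathead minnows: E/h = 34/12 = 2.833 kJ/s.
Since 2.833 > R, including fathead minnows increases the long-run rate.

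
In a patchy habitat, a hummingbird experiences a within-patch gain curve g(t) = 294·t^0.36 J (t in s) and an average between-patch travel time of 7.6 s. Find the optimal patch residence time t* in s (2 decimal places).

4.27 s

Optimal t* satisfies g'(t*) = g(t*)/(T + t*).
g'(t) = 0.36·294·t^-0.64. Setting 0.36·294·t^-0.64 = 294·t^0.36/(7.6+t) gives 0.36(7.6+t) = t, so 0.64·t = 0.36×7.6.
t* = 0.36×7.6/0.64 = 4.275 s.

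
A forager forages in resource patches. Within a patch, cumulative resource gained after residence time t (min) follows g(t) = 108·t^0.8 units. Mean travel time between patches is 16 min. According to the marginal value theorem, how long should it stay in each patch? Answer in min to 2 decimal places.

By the marginal value theorem, leave when the instantaneous gain rate g'(t) equals the habitat-wide average g(t)/(T + t).
g'(t) = 0.8·108·t^-0.2. Setting 0.8·108·t^-0.2 = 108·t^0.8/(16+t) gives 0.8(16+t) = t, so 0.20·t = 0.8×16.
t* = 0.8×16/0.20 = 64 min.

64.00 min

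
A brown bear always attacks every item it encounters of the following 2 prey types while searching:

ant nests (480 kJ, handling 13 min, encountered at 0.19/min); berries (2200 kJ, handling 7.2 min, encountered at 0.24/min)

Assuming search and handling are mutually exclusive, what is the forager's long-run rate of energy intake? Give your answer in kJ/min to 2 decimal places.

R = (0.19×480 + 0.24×2200) / (1 + 0.19×13 + 0.24×7.2) = 619.2/5.198 = 119.1 kJ/min.

119.12 kJ/min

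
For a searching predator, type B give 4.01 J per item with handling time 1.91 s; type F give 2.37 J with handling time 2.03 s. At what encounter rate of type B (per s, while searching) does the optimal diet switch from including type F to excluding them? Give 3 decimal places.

0.656 per s

Drop type F once their profitability E₂/h₂ falls below the rate achievable on type B alone: E₂/h₂ = λE₁/(1 + λh₁).
Solve for λ: λE₁h₂ = E₂(1 + λh₁) → λ(E₁h₂ − E₂h₁) = E₂ → λ = E₂/(E₁h₂ − E₂h₁).
λ = 2.37/(4.01×2.03 − 2.37×1.91) = 2.37/3.614 = 0.6559 per s.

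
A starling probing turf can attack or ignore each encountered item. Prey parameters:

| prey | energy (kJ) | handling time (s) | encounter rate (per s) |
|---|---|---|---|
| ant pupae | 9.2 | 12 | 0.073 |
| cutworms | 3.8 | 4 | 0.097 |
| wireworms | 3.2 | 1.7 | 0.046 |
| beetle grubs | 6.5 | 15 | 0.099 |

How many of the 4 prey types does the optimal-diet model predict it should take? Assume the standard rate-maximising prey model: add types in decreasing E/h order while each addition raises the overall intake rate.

3

E/h in descending order: wireworms 1.88, cutworms 0.95, ant pupae 0.767, beetle grubs 0.433 kJ/s. The optimal diet is the largest prefix of this list for which every included type satisfies E_i/h_i > R on the types above it.
Rate on top 1: 0.1365. cutworms: 0.95 > 0.1365 → include.
Rate on top 2: 0.3518. ant pupae: 0.767 > 0.3518 → include.
Rate on top 3: 0.507. beetle grubs: 0.433 < 0.507 → exclude; stop.
Optimal diet: wireworms, cutworms, ant pupae — 3 of 4 types.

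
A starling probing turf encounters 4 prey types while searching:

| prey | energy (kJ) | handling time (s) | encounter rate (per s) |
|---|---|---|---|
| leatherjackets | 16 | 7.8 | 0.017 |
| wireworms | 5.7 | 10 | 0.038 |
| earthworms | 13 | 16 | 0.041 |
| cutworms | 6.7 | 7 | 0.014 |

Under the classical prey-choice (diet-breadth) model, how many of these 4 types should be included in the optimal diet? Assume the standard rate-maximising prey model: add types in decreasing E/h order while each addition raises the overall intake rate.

4

Rank by E/h (kJ/s): leatherjackets 2.05, cutworms 0.957, earthworms 0.812, wireworms 0.57. Include each in turn until the next type's E/h falls below the running intake rate.
Rate on top 1: 0.2402. cutworms: 0.957 > 0.2402 → include.
Rate on top 2: 0.2973. earthworms: 0.812 > 0.2973 → include.
Rate on top 3: 0.4764. wireworms: 0.57 > 0.4764 → include.
Optimal diet: leatherjackets, cutworms, earthworms, wireworms — 4 of 4 types.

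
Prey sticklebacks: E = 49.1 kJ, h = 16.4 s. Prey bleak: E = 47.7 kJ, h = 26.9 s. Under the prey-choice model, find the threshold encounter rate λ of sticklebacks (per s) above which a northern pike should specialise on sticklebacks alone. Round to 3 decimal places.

The zero-one rule: include bleak iff E₂/h₂ > λE₁/(1+λh₁). Equality gives the switch point.
λE₁h₂ = E₂ + λE₂h₁ ⇒ λ = E₂/(E₁h₂ − E₂h₁) = 47.7/(1321 − 782.3) = 0.08858 per s.

0.089 per s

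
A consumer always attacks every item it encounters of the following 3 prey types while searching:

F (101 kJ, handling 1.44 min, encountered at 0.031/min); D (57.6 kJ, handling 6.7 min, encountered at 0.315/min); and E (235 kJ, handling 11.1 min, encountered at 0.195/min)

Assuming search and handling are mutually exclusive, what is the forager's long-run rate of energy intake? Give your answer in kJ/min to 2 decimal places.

12.61 kJ/min

R = Σλ_iE_i / (1 + Σλ_ih_i)
Numerator: 0.031×101 + 0.315×57.6 + 0.195×235 = 67.1
Denominator: 1 + 0.031×1.44 + 0.315×6.7 + 0.195×11.1 = 5.32
R = 67.1/5.32 = 12.61 kJ/min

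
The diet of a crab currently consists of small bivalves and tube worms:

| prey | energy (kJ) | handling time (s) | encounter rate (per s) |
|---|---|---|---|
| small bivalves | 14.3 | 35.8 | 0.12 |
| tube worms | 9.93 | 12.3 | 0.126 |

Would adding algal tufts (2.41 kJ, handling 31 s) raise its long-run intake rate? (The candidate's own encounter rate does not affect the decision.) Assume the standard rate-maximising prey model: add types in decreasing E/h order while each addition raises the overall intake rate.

No

On small bivalves and tube worms alone, R = ΣλE/(1+Σλh) = 2.967/6.846 = 0.4334 kJ/s.
Profitability of algal tufts: 2.41/31 = 0.07774 kJ/s.
0.07774 < 0.4334, so adding algal tufts would lower the average — exclude it.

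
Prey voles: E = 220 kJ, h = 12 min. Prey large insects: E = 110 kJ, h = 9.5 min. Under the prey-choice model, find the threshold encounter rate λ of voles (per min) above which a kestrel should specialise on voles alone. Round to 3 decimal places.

Drop large insects once their profitability E₂/h₂ falls below the rate achievable on voles alone: E₂/h₂ = λE₁/(1 + λh₁).
Solve for λ: λE₁h₂ = E₂(1 + λh₁) → λ(E₁h₂ − E₂h₁) = E₂ → λ = E₂/(E₁h₂ − E₂h₁).
λ = 110/(220×9.5 − 110×12) = 110/770 = 0.1429 per min.

0.143 per min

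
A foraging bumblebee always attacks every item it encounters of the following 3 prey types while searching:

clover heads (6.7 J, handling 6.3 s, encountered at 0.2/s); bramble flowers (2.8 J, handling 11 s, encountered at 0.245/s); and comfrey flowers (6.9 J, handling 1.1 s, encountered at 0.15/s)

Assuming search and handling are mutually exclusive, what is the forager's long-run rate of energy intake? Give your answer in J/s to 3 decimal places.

0.598 J/s

Energy encountered per unit search time: 0.2×6.7 + 0.245×2.8 + 0.15×6.9 = 3.061 J/s.
Handling time per unit search time: 0.2×6.3 + 0.245×11 + 0.15×1.1 = 4.12.
Rate = 3.061/(1 + 4.12) = 0.5979 J/s.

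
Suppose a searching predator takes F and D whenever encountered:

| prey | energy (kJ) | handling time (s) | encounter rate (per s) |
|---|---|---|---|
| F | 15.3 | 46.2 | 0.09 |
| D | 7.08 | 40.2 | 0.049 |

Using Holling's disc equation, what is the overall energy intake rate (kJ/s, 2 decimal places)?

0.24 kJ/s

R = Σλ_iE_i / (1 + Σλ_ih_i)
Numerator: 0.09×15.3 + 0.049×7.08 = 1.724
Denominator: 1 + 0.09×46.2 + 0.049×40.2 = 7.128
R = 1.724/7.128 = 0.2419 kJ/s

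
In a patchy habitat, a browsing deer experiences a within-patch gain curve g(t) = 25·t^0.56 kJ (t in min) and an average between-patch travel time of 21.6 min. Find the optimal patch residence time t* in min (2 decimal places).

27.49 min

Optimal t* satisfies g'(t*) = g(t*)/(T + t*).
g'(t) = 0.56·25·t^-0.44. Setting 0.56·25·t^-0.44 = 25·t^0.56/(21.6+t) gives 0.56(21.6+t) = t, so 0.44·t = 0.56×21.6.
t* = 0.56×21.6/0.44 = 27.49 min.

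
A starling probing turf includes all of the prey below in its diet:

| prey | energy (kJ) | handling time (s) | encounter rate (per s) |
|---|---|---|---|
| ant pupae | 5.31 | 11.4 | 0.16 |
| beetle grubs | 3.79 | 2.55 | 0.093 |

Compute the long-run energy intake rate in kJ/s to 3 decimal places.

0.393 kJ/s

Energy encountered per unit search time: 0.16×5.31 + 0.093×3.79 = 1.202 kJ/s.
Handling time per unit search time: 0.16×11.4 + 0.093×2.55 = 2.061.
Rate = 1.202/(1 + 2.061) = 0.3927 kJ/s.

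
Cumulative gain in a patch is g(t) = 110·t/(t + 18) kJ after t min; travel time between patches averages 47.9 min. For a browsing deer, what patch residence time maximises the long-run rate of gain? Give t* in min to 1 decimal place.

Maximise g(t)/(T+t): set derivative to zero → g'(t)(T+t) = g(t).
g'(t) = 110·18/(t + 18)². Setting 110·18/(t+18)² = 110t/[(t+18)(47.9+t)] gives 18(47.9+t) = t(t+18), so t² = 18×47.9 = 862.2.
t* = √862.2 = 29.36 min.

29.4 min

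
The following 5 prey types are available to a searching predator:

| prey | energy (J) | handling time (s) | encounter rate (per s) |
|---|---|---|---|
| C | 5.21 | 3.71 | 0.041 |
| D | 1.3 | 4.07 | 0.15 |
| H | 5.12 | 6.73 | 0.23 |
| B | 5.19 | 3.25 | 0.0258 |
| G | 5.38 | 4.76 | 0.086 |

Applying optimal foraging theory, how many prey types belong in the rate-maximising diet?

4

Rank by E/h (J/s): B 1.6, C 1.4, G 1.13, H 0.761, D 0.319. Include each in turn until the next type's E/h falls below the running intake rate.
Rate on top 1: 0.1235. C: 1.4 > 0.1235 → include.
Rate on top 2: 0.2812. G: 1.13 > 0.2812 → include.
Rate on top 3: 0.4924. H: 0.761 > 0.4924 → include.
Rate on top 4: 0.6225. D: 0.319 < 0.6225 → exclude; stop.
Optimal diet: B, C, G, H — 4 of 5 types.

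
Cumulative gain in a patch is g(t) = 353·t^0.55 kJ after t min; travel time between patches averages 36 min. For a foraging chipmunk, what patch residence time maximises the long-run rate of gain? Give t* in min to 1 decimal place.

Optimal t* satisfies g'(t*) = g(t*)/(T + t*).
g'(t) = 0.55·353·t^-0.45. Setting 0.55·353·t^-0.45 = 353·t^0.55/(36+t) gives 0.55(36+t) = t, so 0.45·t = 0.55×36.
t* = 0.55×36/0.45 = 44 min.

44.0 min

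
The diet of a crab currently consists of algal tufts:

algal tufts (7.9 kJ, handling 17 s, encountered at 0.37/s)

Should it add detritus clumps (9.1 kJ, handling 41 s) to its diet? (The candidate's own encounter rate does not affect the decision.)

No

Intake rate on the current diet: R = (0.37×7.9) / (1 + 0.37×17) = 2.923/7.29 = 0.401 kJ/s.
detritus clumps: E/h = 9.1/41 = 0.222 kJ/s.
0.222 < 0.401, so adding detritus clumps would lower the average — exclude it.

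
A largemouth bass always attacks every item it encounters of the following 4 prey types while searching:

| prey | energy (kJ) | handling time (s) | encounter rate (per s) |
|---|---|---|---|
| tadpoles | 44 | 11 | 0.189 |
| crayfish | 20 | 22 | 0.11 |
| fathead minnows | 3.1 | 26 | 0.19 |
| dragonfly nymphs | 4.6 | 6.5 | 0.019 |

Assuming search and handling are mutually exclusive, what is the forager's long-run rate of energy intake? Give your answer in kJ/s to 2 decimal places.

R = Σλ_iE_i / (1 + Σλ_ih_i)
Numerator: 0.189×44 + 0.11×20 + 0.19×3.1 + 0.019×4.6 = 11.19
Denominator: 1 + 0.189×11 + 0.11×22 + 0.19×26 + 0.019×6.5 = 10.56
R = 11.19/10.56 = 1.06 kJ/s

1.06 kJ/s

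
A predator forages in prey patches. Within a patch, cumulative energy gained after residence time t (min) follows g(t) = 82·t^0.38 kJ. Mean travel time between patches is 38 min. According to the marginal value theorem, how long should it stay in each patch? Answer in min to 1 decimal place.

Optimal t* satisfies g'(t*) = g(t*)/(T + t*).
g'(t) = 0.38·82·t^-0.62. Setting 0.38·82·t^-0.62 = 82·t^0.38/(38+t) gives 0.38(38+t) = t, so 0.62·t = 0.38×38.
t* = 0.38×38/0.62 = 23.29 min.

23.3 min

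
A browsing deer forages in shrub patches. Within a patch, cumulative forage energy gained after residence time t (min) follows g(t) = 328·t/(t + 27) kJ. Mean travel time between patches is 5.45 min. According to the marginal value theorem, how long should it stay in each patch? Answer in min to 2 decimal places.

12.13 min

Maximise g(t)/(T+t): set derivative to zero → g'(t)(T+t) = g(t).
g'(t) = 328·27/(t + 27)². Setting 328·27/(t+27)² = 328t/[(t+27)(5.45+t)] gives 27(5.45+t) = t(t+27), so t² = 27×5.45 = 147.2.
t* = √147.2 = 12.13 min.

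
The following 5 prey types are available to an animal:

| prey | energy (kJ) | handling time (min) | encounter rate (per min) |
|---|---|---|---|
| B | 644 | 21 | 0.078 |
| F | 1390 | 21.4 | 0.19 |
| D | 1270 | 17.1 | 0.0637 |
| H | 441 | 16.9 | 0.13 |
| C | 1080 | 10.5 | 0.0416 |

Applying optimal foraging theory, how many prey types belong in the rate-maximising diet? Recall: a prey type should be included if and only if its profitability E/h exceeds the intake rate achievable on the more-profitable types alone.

3

Profitabilities (E/h, kJ/min): C 103, D 74.3, F 65, B 30.7, H 26.1. Add prey in this order while the next type's profitability exceeds the intake rate on those already taken.
Rate on top 1: 31.27. D: 74.3 > 31.27 → include.
Rate on top 2: 49.81. F: 65 > 49.81 → include.
Rate on top 3: 59.15. B: 30.7 < 59.15 → exclude; stop.
Optimal diet: C, D, F — 3 of 5 types.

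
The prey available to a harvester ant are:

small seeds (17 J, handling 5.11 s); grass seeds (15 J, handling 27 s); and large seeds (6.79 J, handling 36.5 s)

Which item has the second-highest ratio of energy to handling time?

grass seeds

Profitability E/h (J/s): small seeds = 17/5.11 = 3.33, grass seeds = 15/27 = 0.556, large seeds = 6.79/36.5 = 0.186.
Ranked: small seeds > grass seeds > large seeds.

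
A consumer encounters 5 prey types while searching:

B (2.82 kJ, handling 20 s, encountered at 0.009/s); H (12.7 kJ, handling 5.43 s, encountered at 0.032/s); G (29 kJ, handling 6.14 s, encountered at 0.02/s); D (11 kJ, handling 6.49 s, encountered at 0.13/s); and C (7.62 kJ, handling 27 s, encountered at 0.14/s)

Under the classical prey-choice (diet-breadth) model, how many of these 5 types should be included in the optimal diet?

Profitabilities (E/h, kJ/s): G 4.72, H 2.34, D 1.69, C 0.282, B 0.141. Add prey in this order while the next type's profitability exceeds the intake rate on those already taken.
Rate on top 1: 0.5166. H: 2.34 > 0.5166 → include.
Rate on top 2: 0.7608. D: 1.69 > 0.7608 → include.
Rate on top 3: 1.129. C: 0.282 < 1.129 → exclude; stop.
Optimal diet: G, H, D — 3 of 5 types.

3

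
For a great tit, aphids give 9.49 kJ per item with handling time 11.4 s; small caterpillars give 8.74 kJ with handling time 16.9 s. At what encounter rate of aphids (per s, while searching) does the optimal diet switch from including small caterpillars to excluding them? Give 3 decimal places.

0.144 per s

At the threshold, the rate on aphids alone equals the profitability of small caterpillars: λ·9.49/(1 + λ·11.4) = 8.74/16.9 = 0.5172.
Rearranging, λ(9.49 − 0.5172×11.4) = 0.5172, so λ = 0.5172/3.594 = 0.1439 per s.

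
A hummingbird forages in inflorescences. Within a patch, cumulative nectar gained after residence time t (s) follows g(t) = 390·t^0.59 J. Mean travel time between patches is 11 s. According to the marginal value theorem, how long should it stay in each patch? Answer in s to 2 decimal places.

15.83 s

Maximise g(t)/(T+t): set derivative to zero → g'(t)(T+t) = g(t).
g'(t) = 0.59·390·t^-0.41. Setting 0.59·390·t^-0.41 = 390·t^0.59/(11+t) gives 0.59(11+t) = t, so 0.41·t = 0.59×11.
t* = 0.59×11/0.41 = 15.83 s.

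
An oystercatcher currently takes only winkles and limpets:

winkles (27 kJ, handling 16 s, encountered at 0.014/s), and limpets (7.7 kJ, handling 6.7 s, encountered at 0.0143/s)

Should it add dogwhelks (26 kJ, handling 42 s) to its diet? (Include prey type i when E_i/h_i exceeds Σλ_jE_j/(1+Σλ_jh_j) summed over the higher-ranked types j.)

Intake rate on the current diet: R = (0.014×27 + 0.0143×7.7) / (1 + 0.014×16 + 0.0143×6.7) = 0.4881/1.32 = 0.3698 kJ/s.
Profitability of dogwhelks: 26/42 = 0.619 kJ/s.
Since 0.619 > R, including dogwhelks increases the long-run rate.

Yes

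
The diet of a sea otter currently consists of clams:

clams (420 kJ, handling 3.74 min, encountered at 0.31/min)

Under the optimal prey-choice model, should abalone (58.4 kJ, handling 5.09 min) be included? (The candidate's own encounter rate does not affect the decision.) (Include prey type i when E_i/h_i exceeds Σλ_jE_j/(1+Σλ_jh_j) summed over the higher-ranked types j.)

Intake rate on the current diet: R = (0.31×420) / (1 + 0.31×3.74) = 130.2/2.159 = 60.29 kJ/min.
abalone: E/h = 58.4/5.09 = 11.47 kJ/min.
Since 11.47 < R, time spent handling abalone is better spent searching.

No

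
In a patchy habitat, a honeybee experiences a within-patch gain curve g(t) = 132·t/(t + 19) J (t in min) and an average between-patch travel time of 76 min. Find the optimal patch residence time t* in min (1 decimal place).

38.0 min

By the marginal value theorem, leave when the instantaneous gain rate g'(t) equals the habitat-wide average g(t)/(T + t).
g'(t) = 132·19/(t + 19)². Setting 132·19/(t+19)² = 132t/[(t+19)(76+t)] gives 19(76+t) = t(t+19), so t² = 19×76 = 1444.
t* = √1444 = 38 min.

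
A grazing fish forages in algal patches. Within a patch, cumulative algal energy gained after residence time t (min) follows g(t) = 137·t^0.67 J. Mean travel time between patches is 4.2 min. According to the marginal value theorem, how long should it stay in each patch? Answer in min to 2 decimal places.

Maximise g(t)/(T+t): set derivative to zero → g'(t)(T+t) = g(t).
g'(t) = 0.67·137·t^-0.33. Setting 0.67·137·t^-0.33 = 137·t^0.67/(4.2+t) gives 0.67(4.2+t) = t, so 0.33·t = 0.67×4.2.
t* = 0.67×4.2/0.33 = 8.527 min.

8.53 min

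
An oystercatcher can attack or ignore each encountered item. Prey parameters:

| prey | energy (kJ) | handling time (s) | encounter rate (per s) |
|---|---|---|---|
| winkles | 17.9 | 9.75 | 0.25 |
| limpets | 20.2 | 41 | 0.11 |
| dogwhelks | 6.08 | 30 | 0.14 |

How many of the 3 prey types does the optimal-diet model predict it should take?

E/h in descending order: winkles 1.84, limpets 0.493, dogwhelks 0.203 kJ/s. The optimal diet is the largest prefix of this list for which every included type satisfies E_i/h_i > R on the types above it.
Rate on top 1: 1.302. limpets: 0.493 < 1.302 → exclude; stop.
Optimal diet: winkles — 1 of 3 types.

1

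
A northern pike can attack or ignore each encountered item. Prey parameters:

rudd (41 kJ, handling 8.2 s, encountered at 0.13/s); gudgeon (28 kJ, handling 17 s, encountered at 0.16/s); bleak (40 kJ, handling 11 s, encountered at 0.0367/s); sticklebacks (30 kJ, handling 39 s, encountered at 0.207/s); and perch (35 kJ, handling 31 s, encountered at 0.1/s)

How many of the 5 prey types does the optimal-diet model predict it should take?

E/h in descending order: rudd 5, bleak 3.64, gudgeon 1.65, perch 1.13, sticklebacks 0.769 kJ/s. The optimal diet is the largest prefix of this list for which every included type satisfies E_i/h_i > R on the types above it.
Rate on top 1: 2.58. bleak: 3.64 > 2.58 → include.
Rate on top 2: 2.753. gudgeon: 1.65 < 2.753 → exclude; stop.
Optimal diet: rudd, bleak — 2 of 5 types.

2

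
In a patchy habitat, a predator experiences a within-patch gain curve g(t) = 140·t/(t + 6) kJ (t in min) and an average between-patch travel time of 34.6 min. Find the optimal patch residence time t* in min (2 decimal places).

Optimal t* satisfies g'(t*) = g(t*)/(T + t*).
g'(t) = 140·6/(t + 6)². Setting 140·6/(t+6)² = 140t/[(t+6)(34.6+t)] gives 6(34.6+t) = t(t+6), so t² = 6×34.6 = 207.6.
t* = √207.6 = 14.41 min.

14.41 min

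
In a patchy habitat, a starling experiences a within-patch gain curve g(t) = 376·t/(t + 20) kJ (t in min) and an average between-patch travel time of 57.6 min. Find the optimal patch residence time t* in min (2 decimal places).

33.94 min

Maximise g(t)/(T+t): set derivative to zero → g'(t)(T+t) = g(t).
g'(t) = 376·20/(t + 20)². Setting 376·20/(t+20)² = 376t/[(t+20)(57.6+t)] gives 20(57.6+t) = t(t+20), so t² = 20×57.6 = 1152.
t* = √1152 = 33.94 min.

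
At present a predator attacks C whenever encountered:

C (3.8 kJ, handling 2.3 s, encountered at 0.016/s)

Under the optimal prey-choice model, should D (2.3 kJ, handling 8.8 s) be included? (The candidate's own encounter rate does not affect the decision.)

Yes

Current rate: (0.016×3.8)/(1 + 0.016×2.3) = 0.05864 kJ/s.
D: E/h = 2.3/8.8 = 0.2614 kJ/s.
0.2614 > 0.05864, so adding D raises the average — include it.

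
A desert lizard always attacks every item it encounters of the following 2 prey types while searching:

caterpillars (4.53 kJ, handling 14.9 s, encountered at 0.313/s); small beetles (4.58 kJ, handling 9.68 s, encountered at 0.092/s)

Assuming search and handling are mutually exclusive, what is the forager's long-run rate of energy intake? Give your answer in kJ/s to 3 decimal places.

0.281 kJ/s

Energy encountered per unit search time: 0.313×4.53 + 0.092×4.58 = 1.839 kJ/s.
Handling time per unit search time: 0.313×14.9 + 0.092×9.68 = 5.554.
Rate = 1.839/(1 + 5.554) = 0.2806 kJ/s.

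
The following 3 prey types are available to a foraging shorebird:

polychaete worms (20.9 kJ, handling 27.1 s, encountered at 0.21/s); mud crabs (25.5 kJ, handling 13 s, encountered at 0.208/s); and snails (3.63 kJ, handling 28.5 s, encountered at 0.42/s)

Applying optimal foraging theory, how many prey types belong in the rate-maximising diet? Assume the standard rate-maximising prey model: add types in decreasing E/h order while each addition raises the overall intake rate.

1

E/h in descending order: mud crabs 1.96, polychaete worms 0.771, snails 0.127 kJ/s. The optimal diet is the largest prefix of this list for which every included type satisfies E_i/h_i > R on the types above it.
Rate on top 1: 1.432. polychaete worms: 0.771 < 1.432 → exclude; stop.
Optimal diet: mud crabs — 1 of 3 types.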